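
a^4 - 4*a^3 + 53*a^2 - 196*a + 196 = (a - 2)^2*(a - 7*I)*(a + 7*I)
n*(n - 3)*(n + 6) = n^3 + 3*n^2 - 18*n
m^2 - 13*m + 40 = (m - 8)*(m - 5)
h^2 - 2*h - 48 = (h - 8)*(h + 6)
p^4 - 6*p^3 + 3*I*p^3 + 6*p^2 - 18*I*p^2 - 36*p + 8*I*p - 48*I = (p - 6)*(p - 2*I)*(p + I)*(p + 4*I)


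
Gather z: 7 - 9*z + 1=8 - 9*z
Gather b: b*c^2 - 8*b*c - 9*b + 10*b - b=b*(c^2 - 8*c)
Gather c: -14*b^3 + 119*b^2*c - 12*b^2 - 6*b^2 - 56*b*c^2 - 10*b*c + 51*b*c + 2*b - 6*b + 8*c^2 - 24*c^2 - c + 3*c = -14*b^3 - 18*b^2 - 4*b + c^2*(-56*b - 16) + c*(119*b^2 + 41*b + 2)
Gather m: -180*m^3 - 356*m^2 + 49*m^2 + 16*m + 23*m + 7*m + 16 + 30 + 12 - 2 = -180*m^3 - 307*m^2 + 46*m + 56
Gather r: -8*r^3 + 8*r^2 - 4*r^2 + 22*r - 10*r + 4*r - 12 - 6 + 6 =-8*r^3 + 4*r^2 + 16*r - 12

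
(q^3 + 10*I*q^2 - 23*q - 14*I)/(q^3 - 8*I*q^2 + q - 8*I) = (q^2 + 9*I*q - 14)/(q^2 - 9*I*q - 8)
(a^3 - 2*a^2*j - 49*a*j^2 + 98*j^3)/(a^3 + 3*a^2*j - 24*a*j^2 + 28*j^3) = (a - 7*j)/(a - 2*j)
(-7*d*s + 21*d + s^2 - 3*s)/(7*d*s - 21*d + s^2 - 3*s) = (-7*d + s)/(7*d + s)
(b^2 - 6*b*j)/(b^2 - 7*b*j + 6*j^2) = b/(b - j)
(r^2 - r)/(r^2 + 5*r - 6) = r/(r + 6)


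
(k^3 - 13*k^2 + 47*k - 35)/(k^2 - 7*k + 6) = (k^2 - 12*k + 35)/(k - 6)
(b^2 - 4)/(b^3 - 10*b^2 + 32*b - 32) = (b + 2)/(b^2 - 8*b + 16)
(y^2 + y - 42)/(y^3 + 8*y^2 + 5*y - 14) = (y - 6)/(y^2 + y - 2)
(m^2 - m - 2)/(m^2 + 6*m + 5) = (m - 2)/(m + 5)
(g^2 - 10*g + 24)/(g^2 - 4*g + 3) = (g^2 - 10*g + 24)/(g^2 - 4*g + 3)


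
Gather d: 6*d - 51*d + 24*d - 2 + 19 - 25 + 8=-21*d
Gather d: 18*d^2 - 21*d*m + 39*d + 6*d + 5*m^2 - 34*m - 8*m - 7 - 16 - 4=18*d^2 + d*(45 - 21*m) + 5*m^2 - 42*m - 27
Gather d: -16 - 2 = -18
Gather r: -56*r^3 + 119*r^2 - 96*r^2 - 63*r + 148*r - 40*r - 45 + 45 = -56*r^3 + 23*r^2 + 45*r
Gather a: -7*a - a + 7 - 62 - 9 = -8*a - 64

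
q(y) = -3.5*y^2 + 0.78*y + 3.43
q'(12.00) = -83.22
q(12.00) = -491.21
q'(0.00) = 0.78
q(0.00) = 3.43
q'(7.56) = -52.14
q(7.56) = -190.71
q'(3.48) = -23.58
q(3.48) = -36.24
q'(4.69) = -32.05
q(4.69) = -69.90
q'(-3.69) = 26.61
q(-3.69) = -47.10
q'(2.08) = -13.78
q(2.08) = -10.09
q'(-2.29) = 16.81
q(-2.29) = -16.71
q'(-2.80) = 20.38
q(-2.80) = -26.19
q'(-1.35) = 10.23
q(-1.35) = -4.00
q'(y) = 0.78 - 7.0*y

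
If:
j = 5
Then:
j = 5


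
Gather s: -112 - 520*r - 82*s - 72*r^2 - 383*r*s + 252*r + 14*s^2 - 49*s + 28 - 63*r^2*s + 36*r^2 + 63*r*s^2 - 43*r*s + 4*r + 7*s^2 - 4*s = -36*r^2 - 264*r + s^2*(63*r + 21) + s*(-63*r^2 - 426*r - 135) - 84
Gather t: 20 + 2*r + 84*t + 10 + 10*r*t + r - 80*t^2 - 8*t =3*r - 80*t^2 + t*(10*r + 76) + 30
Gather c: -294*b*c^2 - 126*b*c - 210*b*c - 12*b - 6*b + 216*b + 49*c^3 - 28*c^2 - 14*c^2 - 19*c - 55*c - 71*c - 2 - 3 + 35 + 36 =198*b + 49*c^3 + c^2*(-294*b - 42) + c*(-336*b - 145) + 66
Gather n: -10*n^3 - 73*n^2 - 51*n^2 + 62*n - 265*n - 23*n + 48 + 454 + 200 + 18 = -10*n^3 - 124*n^2 - 226*n + 720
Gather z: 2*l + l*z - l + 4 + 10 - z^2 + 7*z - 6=l - z^2 + z*(l + 7) + 8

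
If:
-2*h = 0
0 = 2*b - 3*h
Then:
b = 0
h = 0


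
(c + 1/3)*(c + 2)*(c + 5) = c^3 + 22*c^2/3 + 37*c/3 + 10/3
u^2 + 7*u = u*(u + 7)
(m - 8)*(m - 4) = m^2 - 12*m + 32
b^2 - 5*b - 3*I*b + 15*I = (b - 5)*(b - 3*I)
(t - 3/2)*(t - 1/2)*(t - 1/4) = t^3 - 9*t^2/4 + 5*t/4 - 3/16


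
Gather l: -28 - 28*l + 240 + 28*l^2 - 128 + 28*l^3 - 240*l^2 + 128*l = 28*l^3 - 212*l^2 + 100*l + 84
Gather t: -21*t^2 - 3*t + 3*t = -21*t^2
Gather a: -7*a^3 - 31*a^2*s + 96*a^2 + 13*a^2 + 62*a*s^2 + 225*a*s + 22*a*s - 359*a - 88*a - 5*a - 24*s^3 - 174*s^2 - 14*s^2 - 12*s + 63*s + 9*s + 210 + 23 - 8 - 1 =-7*a^3 + a^2*(109 - 31*s) + a*(62*s^2 + 247*s - 452) - 24*s^3 - 188*s^2 + 60*s + 224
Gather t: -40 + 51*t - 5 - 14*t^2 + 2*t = -14*t^2 + 53*t - 45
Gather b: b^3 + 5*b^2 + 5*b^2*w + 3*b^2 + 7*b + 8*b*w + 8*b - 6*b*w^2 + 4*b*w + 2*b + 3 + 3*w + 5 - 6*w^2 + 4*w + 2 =b^3 + b^2*(5*w + 8) + b*(-6*w^2 + 12*w + 17) - 6*w^2 + 7*w + 10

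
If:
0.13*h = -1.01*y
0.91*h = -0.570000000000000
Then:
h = -0.63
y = 0.08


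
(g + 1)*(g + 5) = g^2 + 6*g + 5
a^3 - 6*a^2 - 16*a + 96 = (a - 6)*(a - 4)*(a + 4)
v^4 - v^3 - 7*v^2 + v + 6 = (v - 3)*(v - 1)*(v + 1)*(v + 2)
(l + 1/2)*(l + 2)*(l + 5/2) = l^3 + 5*l^2 + 29*l/4 + 5/2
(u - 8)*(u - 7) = u^2 - 15*u + 56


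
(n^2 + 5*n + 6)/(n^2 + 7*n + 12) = (n + 2)/(n + 4)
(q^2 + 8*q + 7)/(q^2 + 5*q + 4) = (q + 7)/(q + 4)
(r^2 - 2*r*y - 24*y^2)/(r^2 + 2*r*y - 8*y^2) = (-r + 6*y)/(-r + 2*y)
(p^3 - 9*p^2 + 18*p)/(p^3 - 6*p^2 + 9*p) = (p - 6)/(p - 3)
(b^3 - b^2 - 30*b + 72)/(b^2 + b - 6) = (b^3 - b^2 - 30*b + 72)/(b^2 + b - 6)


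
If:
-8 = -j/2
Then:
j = 16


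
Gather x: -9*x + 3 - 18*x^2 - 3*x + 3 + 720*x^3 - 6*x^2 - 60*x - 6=720*x^3 - 24*x^2 - 72*x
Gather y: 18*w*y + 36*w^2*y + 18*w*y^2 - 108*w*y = 18*w*y^2 + y*(36*w^2 - 90*w)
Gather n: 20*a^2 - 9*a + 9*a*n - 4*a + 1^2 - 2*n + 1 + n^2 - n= 20*a^2 - 13*a + n^2 + n*(9*a - 3) + 2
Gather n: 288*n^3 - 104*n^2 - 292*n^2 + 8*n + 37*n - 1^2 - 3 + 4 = 288*n^3 - 396*n^2 + 45*n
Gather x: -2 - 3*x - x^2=-x^2 - 3*x - 2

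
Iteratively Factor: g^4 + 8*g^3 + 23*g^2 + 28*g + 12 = (g + 1)*(g^3 + 7*g^2 + 16*g + 12) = (g + 1)*(g + 3)*(g^2 + 4*g + 4) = (g + 1)*(g + 2)*(g + 3)*(g + 2)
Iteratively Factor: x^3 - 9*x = (x - 3)*(x^2 + 3*x) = (x - 3)*(x + 3)*(x)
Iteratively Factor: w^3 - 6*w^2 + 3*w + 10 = (w - 5)*(w^2 - w - 2) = (w - 5)*(w - 2)*(w + 1)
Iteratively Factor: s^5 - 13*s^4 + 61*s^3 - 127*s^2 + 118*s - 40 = (s - 1)*(s^4 - 12*s^3 + 49*s^2 - 78*s + 40) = (s - 5)*(s - 1)*(s^3 - 7*s^2 + 14*s - 8) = (s - 5)*(s - 4)*(s - 1)*(s^2 - 3*s + 2) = (s - 5)*(s - 4)*(s - 2)*(s - 1)*(s - 1)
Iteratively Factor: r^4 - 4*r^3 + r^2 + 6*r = (r + 1)*(r^3 - 5*r^2 + 6*r) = r*(r + 1)*(r^2 - 5*r + 6) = r*(r - 3)*(r + 1)*(r - 2)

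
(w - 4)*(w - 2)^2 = w^3 - 8*w^2 + 20*w - 16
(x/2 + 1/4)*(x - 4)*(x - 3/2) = x^3/2 - 5*x^2/2 + 13*x/8 + 3/2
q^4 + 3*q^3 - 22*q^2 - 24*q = q*(q - 4)*(q + 1)*(q + 6)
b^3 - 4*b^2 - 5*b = b*(b - 5)*(b + 1)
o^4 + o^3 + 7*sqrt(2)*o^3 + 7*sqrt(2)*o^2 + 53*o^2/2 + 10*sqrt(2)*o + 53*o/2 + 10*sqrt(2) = (o + 1)*(o + sqrt(2)/2)*(o + 5*sqrt(2)/2)*(o + 4*sqrt(2))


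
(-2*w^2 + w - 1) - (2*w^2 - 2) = -4*w^2 + w + 1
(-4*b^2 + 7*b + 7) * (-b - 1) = 4*b^3 - 3*b^2 - 14*b - 7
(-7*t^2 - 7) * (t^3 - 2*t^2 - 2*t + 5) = -7*t^5 + 14*t^4 + 7*t^3 - 21*t^2 + 14*t - 35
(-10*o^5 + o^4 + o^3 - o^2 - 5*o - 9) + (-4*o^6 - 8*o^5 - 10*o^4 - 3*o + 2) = -4*o^6 - 18*o^5 - 9*o^4 + o^3 - o^2 - 8*o - 7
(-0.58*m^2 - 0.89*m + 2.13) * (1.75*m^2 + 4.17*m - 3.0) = -1.015*m^4 - 3.9761*m^3 + 1.7562*m^2 + 11.5521*m - 6.39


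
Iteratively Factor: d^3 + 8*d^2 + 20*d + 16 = (d + 2)*(d^2 + 6*d + 8) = (d + 2)^2*(d + 4)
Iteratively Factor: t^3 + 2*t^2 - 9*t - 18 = (t + 3)*(t^2 - t - 6) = (t - 3)*(t + 3)*(t + 2)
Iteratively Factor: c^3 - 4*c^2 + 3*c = (c - 3)*(c^2 - c) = c*(c - 3)*(c - 1)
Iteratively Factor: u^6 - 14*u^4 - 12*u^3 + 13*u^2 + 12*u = (u + 1)*(u^5 - u^4 - 13*u^3 + u^2 + 12*u) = (u + 1)*(u + 3)*(u^4 - 4*u^3 - u^2 + 4*u) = (u - 4)*(u + 1)*(u + 3)*(u^3 - u) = (u - 4)*(u + 1)^2*(u + 3)*(u^2 - u) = u*(u - 4)*(u + 1)^2*(u + 3)*(u - 1)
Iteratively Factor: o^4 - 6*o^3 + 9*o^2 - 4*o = (o - 1)*(o^3 - 5*o^2 + 4*o) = (o - 1)^2*(o^2 - 4*o) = (o - 4)*(o - 1)^2*(o)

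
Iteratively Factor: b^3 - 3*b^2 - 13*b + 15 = (b - 1)*(b^2 - 2*b - 15) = (b - 5)*(b - 1)*(b + 3)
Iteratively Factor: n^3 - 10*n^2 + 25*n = (n)*(n^2 - 10*n + 25) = n*(n - 5)*(n - 5)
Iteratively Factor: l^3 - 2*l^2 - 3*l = (l + 1)*(l^2 - 3*l) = (l - 3)*(l + 1)*(l)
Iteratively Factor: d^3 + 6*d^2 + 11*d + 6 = (d + 2)*(d^2 + 4*d + 3) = (d + 1)*(d + 2)*(d + 3)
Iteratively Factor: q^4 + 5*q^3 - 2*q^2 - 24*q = (q + 3)*(q^3 + 2*q^2 - 8*q) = q*(q + 3)*(q^2 + 2*q - 8) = q*(q + 3)*(q + 4)*(q - 2)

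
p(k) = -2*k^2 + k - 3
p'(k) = 1 - 4*k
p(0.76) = -3.40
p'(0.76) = -2.04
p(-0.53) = -4.09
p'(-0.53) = 3.12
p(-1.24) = -7.32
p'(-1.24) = 5.96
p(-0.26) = -3.40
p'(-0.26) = 2.04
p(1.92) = -8.45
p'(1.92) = -6.68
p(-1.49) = -8.93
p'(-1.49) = 6.96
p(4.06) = -31.91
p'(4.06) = -15.24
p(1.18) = -4.60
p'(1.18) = -3.72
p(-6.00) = -81.00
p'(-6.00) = 25.00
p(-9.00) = -174.00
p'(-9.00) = 37.00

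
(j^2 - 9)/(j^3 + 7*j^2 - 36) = (j - 3)/(j^2 + 4*j - 12)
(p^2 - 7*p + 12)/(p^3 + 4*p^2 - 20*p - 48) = (p - 3)/(p^2 + 8*p + 12)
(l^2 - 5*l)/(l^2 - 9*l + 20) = l/(l - 4)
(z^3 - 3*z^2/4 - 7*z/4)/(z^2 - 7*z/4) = z + 1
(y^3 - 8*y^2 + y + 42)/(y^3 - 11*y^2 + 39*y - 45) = (y^2 - 5*y - 14)/(y^2 - 8*y + 15)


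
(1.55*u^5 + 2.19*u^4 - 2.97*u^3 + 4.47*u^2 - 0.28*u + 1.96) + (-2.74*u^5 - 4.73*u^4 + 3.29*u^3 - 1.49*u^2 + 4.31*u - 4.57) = -1.19*u^5 - 2.54*u^4 + 0.32*u^3 + 2.98*u^2 + 4.03*u - 2.61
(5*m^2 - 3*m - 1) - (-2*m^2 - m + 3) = 7*m^2 - 2*m - 4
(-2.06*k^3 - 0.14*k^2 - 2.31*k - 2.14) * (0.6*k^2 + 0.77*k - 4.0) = -1.236*k^5 - 1.6702*k^4 + 6.7462*k^3 - 2.5027*k^2 + 7.5922*k + 8.56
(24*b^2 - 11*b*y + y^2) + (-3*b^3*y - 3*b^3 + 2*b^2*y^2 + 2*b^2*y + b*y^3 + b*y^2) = -3*b^3*y - 3*b^3 + 2*b^2*y^2 + 2*b^2*y + 24*b^2 + b*y^3 + b*y^2 - 11*b*y + y^2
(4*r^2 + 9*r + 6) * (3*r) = 12*r^3 + 27*r^2 + 18*r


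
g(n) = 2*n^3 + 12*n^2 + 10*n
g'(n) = 6*n^2 + 24*n + 10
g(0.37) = 5.44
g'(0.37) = 19.70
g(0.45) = 7.11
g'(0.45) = 22.02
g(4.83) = 553.60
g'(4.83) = 265.89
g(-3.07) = 24.53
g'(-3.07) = -7.13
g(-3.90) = 24.88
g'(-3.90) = 7.66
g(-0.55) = -2.20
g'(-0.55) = -1.38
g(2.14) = 95.96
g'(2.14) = 88.84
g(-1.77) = 8.80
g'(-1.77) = -13.68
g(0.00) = 0.00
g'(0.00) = 10.00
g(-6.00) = -60.00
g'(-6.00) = 82.00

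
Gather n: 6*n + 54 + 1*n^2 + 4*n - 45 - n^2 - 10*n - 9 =0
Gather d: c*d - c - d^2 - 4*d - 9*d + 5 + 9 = -c - d^2 + d*(c - 13) + 14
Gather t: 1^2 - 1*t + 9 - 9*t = 10 - 10*t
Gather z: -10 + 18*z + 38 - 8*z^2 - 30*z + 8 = -8*z^2 - 12*z + 36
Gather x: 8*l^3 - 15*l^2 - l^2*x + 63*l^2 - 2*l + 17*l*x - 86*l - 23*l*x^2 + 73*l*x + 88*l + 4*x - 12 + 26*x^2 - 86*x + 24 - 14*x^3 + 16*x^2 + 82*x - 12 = 8*l^3 + 48*l^2 - 14*x^3 + x^2*(42 - 23*l) + x*(-l^2 + 90*l)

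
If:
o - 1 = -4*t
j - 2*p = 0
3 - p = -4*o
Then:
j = 14 - 32*t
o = 1 - 4*t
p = 7 - 16*t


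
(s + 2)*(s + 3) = s^2 + 5*s + 6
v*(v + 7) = v^2 + 7*v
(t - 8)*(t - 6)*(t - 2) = t^3 - 16*t^2 + 76*t - 96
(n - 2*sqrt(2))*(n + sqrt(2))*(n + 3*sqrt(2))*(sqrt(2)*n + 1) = sqrt(2)*n^4 + 5*n^3 - 8*sqrt(2)*n^2 - 34*n - 12*sqrt(2)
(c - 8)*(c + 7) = c^2 - c - 56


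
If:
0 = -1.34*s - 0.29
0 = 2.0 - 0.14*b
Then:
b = 14.29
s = -0.22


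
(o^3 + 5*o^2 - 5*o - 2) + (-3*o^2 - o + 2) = o^3 + 2*o^2 - 6*o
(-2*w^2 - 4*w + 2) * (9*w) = -18*w^3 - 36*w^2 + 18*w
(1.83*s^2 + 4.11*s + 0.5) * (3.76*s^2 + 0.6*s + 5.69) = 6.8808*s^4 + 16.5516*s^3 + 14.7587*s^2 + 23.6859*s + 2.845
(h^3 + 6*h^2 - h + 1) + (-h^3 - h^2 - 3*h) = 5*h^2 - 4*h + 1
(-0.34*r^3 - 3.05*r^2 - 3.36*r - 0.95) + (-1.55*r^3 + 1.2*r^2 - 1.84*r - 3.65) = -1.89*r^3 - 1.85*r^2 - 5.2*r - 4.6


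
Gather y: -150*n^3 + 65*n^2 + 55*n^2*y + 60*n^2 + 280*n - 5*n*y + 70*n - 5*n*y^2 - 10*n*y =-150*n^3 + 125*n^2 - 5*n*y^2 + 350*n + y*(55*n^2 - 15*n)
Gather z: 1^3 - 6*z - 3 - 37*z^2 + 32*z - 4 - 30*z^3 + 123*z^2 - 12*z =-30*z^3 + 86*z^2 + 14*z - 6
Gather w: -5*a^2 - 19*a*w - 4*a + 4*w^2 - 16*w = -5*a^2 - 4*a + 4*w^2 + w*(-19*a - 16)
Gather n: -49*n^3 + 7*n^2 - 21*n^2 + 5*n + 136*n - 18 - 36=-49*n^3 - 14*n^2 + 141*n - 54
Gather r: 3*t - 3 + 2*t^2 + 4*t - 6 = 2*t^2 + 7*t - 9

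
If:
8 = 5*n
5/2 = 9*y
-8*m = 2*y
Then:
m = -5/72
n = 8/5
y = 5/18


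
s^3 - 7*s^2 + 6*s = s*(s - 6)*(s - 1)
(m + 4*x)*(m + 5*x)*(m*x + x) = m^3*x + 9*m^2*x^2 + m^2*x + 20*m*x^3 + 9*m*x^2 + 20*x^3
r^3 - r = r*(r - 1)*(r + 1)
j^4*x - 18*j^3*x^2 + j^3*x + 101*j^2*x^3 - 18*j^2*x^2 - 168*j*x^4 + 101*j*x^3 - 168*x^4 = (j - 8*x)*(j - 7*x)*(j - 3*x)*(j*x + x)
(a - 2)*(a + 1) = a^2 - a - 2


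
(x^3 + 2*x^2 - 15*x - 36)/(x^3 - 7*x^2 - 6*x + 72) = (x + 3)/(x - 6)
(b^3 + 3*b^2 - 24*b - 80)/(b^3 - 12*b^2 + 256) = (b^2 - b - 20)/(b^2 - 16*b + 64)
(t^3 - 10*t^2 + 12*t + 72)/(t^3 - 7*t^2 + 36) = (t - 6)/(t - 3)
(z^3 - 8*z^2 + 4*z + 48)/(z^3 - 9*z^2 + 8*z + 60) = (z - 4)/(z - 5)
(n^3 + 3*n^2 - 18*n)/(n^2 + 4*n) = (n^2 + 3*n - 18)/(n + 4)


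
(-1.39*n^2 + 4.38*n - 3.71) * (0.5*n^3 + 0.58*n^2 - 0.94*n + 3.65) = -0.695*n^5 + 1.3838*n^4 + 1.992*n^3 - 11.3425*n^2 + 19.4744*n - 13.5415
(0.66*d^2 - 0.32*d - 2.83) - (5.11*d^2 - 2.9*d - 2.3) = -4.45*d^2 + 2.58*d - 0.53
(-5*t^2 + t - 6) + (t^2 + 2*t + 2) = -4*t^2 + 3*t - 4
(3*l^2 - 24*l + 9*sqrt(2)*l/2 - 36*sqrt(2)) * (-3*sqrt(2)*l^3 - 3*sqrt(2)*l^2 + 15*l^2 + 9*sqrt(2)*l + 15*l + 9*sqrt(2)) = -9*sqrt(2)*l^5 + 18*l^4 + 63*sqrt(2)*l^4 - 126*l^3 + 333*sqrt(2)*l^3/2 - 1323*sqrt(2)*l^2/2 - 63*l^2 - 756*sqrt(2)*l - 567*l - 648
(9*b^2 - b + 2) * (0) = 0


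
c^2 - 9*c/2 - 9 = (c - 6)*(c + 3/2)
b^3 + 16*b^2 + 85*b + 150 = (b + 5)^2*(b + 6)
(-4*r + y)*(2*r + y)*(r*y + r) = -8*r^3*y - 8*r^3 - 2*r^2*y^2 - 2*r^2*y + r*y^3 + r*y^2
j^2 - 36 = (j - 6)*(j + 6)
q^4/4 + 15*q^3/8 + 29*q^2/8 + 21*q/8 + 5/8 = (q/4 + 1/4)*(q + 1/2)*(q + 1)*(q + 5)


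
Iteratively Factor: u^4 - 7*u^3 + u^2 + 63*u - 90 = (u - 2)*(u^3 - 5*u^2 - 9*u + 45) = (u - 3)*(u - 2)*(u^2 - 2*u - 15) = (u - 5)*(u - 3)*(u - 2)*(u + 3)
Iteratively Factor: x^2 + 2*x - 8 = (x + 4)*(x - 2)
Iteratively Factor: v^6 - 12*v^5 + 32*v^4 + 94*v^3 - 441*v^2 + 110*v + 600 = (v + 1)*(v^5 - 13*v^4 + 45*v^3 + 49*v^2 - 490*v + 600) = (v + 1)*(v + 3)*(v^4 - 16*v^3 + 93*v^2 - 230*v + 200) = (v - 5)*(v + 1)*(v + 3)*(v^3 - 11*v^2 + 38*v - 40) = (v - 5)*(v - 4)*(v + 1)*(v + 3)*(v^2 - 7*v + 10) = (v - 5)*(v - 4)*(v - 2)*(v + 1)*(v + 3)*(v - 5)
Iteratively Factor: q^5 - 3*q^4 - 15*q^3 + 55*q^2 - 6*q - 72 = (q + 4)*(q^4 - 7*q^3 + 13*q^2 + 3*q - 18) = (q - 3)*(q + 4)*(q^3 - 4*q^2 + q + 6) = (q - 3)^2*(q + 4)*(q^2 - q - 2) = (q - 3)^2*(q + 1)*(q + 4)*(q - 2)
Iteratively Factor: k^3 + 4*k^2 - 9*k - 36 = (k - 3)*(k^2 + 7*k + 12) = (k - 3)*(k + 4)*(k + 3)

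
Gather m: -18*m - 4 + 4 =-18*m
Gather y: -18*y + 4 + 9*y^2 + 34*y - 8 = 9*y^2 + 16*y - 4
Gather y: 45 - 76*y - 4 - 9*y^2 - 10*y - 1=-9*y^2 - 86*y + 40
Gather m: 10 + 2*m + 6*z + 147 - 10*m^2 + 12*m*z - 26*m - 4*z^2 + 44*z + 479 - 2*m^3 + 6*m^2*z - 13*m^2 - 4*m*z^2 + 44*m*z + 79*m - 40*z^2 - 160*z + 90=-2*m^3 + m^2*(6*z - 23) + m*(-4*z^2 + 56*z + 55) - 44*z^2 - 110*z + 726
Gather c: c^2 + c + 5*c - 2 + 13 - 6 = c^2 + 6*c + 5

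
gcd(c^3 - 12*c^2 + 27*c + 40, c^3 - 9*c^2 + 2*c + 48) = c - 8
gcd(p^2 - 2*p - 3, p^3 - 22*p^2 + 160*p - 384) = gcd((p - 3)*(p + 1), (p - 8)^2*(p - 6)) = 1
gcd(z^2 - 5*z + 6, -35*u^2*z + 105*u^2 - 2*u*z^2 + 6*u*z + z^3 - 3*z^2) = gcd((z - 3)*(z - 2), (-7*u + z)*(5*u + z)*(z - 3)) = z - 3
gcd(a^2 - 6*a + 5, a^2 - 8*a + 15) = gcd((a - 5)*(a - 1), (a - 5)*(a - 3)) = a - 5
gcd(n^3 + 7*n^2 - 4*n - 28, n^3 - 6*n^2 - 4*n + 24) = n^2 - 4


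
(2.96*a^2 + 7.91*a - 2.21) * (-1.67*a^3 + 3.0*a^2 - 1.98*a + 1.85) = -4.9432*a^5 - 4.3297*a^4 + 21.5599*a^3 - 16.8158*a^2 + 19.0093*a - 4.0885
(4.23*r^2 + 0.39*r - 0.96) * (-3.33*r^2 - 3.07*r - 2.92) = -14.0859*r^4 - 14.2848*r^3 - 10.3521*r^2 + 1.8084*r + 2.8032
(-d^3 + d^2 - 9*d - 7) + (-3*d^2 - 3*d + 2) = -d^3 - 2*d^2 - 12*d - 5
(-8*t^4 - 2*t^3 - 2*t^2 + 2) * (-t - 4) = 8*t^5 + 34*t^4 + 10*t^3 + 8*t^2 - 2*t - 8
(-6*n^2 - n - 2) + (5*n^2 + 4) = -n^2 - n + 2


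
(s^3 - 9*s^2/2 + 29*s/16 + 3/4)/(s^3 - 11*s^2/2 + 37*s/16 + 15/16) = (s - 4)/(s - 5)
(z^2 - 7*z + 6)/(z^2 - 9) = (z^2 - 7*z + 6)/(z^2 - 9)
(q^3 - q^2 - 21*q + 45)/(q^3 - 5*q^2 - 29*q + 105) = (q - 3)/(q - 7)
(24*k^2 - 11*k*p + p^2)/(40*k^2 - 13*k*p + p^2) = (-3*k + p)/(-5*k + p)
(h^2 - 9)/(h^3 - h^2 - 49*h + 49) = (h^2 - 9)/(h^3 - h^2 - 49*h + 49)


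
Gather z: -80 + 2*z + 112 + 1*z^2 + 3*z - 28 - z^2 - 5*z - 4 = 0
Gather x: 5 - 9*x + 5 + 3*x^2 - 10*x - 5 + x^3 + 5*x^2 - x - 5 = x^3 + 8*x^2 - 20*x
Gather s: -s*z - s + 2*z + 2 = s*(-z - 1) + 2*z + 2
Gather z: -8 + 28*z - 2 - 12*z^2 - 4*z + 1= -12*z^2 + 24*z - 9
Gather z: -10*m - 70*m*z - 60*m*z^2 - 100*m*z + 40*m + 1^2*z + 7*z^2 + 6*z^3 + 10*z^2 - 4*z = 30*m + 6*z^3 + z^2*(17 - 60*m) + z*(-170*m - 3)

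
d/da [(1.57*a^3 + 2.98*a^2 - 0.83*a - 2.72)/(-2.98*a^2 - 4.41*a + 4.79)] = (-4.6786*a^4 - 13.8474*a^3 + 6.9457*a^2 + 12.3372*a - 15.9709)/(8.8804*a^4 + 26.2836*a^3 - 9.1003*a^2 - 42.2478*a + 22.9441)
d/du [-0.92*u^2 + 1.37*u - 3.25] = 1.37 - 1.84*u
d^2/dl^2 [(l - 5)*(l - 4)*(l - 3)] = 6*l - 24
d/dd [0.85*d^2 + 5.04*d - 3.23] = 1.7*d + 5.04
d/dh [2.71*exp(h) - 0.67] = 2.71*exp(h)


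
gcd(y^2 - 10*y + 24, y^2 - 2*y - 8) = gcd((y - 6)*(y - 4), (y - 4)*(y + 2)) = y - 4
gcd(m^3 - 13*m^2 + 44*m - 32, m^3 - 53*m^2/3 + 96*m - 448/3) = m - 8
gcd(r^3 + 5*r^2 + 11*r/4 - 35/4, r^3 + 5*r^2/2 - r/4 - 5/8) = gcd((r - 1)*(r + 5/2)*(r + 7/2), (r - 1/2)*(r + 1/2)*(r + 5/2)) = r + 5/2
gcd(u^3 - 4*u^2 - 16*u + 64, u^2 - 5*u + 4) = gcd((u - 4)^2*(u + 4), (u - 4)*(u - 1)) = u - 4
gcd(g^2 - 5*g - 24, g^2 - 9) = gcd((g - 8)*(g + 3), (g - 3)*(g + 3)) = g + 3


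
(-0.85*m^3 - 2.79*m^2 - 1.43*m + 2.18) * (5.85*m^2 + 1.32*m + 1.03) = -4.9725*m^5 - 17.4435*m^4 - 12.9238*m^3 + 7.9917*m^2 + 1.4047*m + 2.2454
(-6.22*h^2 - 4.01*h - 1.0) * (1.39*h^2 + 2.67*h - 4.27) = -8.6458*h^4 - 22.1813*h^3 + 14.4627*h^2 + 14.4527*h + 4.27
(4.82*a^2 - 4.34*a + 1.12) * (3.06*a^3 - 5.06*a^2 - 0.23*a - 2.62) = 14.7492*a^5 - 37.6696*a^4 + 24.279*a^3 - 17.2974*a^2 + 11.1132*a - 2.9344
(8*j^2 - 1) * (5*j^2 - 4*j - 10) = 40*j^4 - 32*j^3 - 85*j^2 + 4*j + 10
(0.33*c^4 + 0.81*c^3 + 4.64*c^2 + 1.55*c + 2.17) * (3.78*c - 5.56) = 1.2474*c^5 + 1.227*c^4 + 13.0356*c^3 - 19.9394*c^2 - 0.415400000000002*c - 12.0652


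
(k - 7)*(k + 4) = k^2 - 3*k - 28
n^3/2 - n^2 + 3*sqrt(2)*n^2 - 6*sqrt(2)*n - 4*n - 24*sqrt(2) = (n/2 + 1)*(n - 4)*(n + 6*sqrt(2))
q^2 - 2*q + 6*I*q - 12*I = (q - 2)*(q + 6*I)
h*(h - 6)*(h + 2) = h^3 - 4*h^2 - 12*h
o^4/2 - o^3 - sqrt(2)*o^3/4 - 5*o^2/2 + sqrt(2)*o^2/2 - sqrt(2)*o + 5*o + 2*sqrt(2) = (o/2 + sqrt(2)/2)*(o - 2)*(o - 2*sqrt(2))*(o + sqrt(2)/2)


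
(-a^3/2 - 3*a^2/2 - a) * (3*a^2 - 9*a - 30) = -3*a^5/2 + 51*a^3/2 + 54*a^2 + 30*a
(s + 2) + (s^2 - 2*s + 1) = s^2 - s + 3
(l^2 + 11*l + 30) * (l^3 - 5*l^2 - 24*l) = l^5 + 6*l^4 - 49*l^3 - 414*l^2 - 720*l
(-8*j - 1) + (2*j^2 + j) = 2*j^2 - 7*j - 1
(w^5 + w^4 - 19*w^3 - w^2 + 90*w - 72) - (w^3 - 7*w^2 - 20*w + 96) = w^5 + w^4 - 20*w^3 + 6*w^2 + 110*w - 168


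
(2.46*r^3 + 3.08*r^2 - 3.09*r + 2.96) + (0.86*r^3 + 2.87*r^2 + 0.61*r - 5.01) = 3.32*r^3 + 5.95*r^2 - 2.48*r - 2.05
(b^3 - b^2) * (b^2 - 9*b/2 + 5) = b^5 - 11*b^4/2 + 19*b^3/2 - 5*b^2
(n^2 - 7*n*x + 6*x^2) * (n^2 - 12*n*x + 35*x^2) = n^4 - 19*n^3*x + 125*n^2*x^2 - 317*n*x^3 + 210*x^4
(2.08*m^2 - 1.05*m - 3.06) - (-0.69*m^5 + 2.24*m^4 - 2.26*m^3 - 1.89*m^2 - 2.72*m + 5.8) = 0.69*m^5 - 2.24*m^4 + 2.26*m^3 + 3.97*m^2 + 1.67*m - 8.86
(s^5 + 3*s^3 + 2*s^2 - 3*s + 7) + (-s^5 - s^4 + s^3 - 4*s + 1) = -s^4 + 4*s^3 + 2*s^2 - 7*s + 8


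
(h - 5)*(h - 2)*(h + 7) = h^3 - 39*h + 70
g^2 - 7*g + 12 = (g - 4)*(g - 3)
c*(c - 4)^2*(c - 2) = c^4 - 10*c^3 + 32*c^2 - 32*c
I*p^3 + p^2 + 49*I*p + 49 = (p - 7*I)*(p + 7*I)*(I*p + 1)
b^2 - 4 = (b - 2)*(b + 2)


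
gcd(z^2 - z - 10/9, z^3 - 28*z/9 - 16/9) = z + 2/3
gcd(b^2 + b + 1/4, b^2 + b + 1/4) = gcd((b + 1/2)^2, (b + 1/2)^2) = b^2 + b + 1/4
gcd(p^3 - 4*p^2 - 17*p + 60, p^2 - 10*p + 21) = p - 3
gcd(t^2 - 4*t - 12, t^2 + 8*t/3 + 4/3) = t + 2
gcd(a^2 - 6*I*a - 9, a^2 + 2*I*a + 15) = a - 3*I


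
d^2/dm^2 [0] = 0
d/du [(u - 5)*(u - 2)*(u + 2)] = 3*u^2 - 10*u - 4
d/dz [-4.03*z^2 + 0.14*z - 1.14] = 0.14 - 8.06*z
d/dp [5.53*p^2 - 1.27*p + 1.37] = 11.06*p - 1.27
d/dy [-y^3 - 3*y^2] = 3*y*(-y - 2)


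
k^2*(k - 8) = k^3 - 8*k^2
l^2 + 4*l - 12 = (l - 2)*(l + 6)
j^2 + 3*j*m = j*(j + 3*m)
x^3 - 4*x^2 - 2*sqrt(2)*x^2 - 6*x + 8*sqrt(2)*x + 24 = (x - 4)*(x - 3*sqrt(2))*(x + sqrt(2))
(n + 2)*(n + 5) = n^2 + 7*n + 10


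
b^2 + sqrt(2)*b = b*(b + sqrt(2))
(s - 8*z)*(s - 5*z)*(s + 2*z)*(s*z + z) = s^4*z - 11*s^3*z^2 + s^3*z + 14*s^2*z^3 - 11*s^2*z^2 + 80*s*z^4 + 14*s*z^3 + 80*z^4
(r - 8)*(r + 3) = r^2 - 5*r - 24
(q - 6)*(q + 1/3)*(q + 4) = q^3 - 5*q^2/3 - 74*q/3 - 8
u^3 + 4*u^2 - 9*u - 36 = (u - 3)*(u + 3)*(u + 4)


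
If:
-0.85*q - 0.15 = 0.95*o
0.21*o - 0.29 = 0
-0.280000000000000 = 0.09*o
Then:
No Solution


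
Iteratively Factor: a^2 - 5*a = (a - 5)*(a)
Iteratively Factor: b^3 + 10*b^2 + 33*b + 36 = (b + 4)*(b^2 + 6*b + 9) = (b + 3)*(b + 4)*(b + 3)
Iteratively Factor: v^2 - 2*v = (v)*(v - 2)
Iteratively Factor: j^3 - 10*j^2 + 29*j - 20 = (j - 4)*(j^2 - 6*j + 5) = (j - 5)*(j - 4)*(j - 1)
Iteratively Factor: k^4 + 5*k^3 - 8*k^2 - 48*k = (k + 4)*(k^3 + k^2 - 12*k) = (k + 4)^2*(k^2 - 3*k) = (k - 3)*(k + 4)^2*(k)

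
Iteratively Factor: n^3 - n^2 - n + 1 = (n + 1)*(n^2 - 2*n + 1) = (n - 1)*(n + 1)*(n - 1)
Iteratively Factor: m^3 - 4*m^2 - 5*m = (m + 1)*(m^2 - 5*m) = (m - 5)*(m + 1)*(m)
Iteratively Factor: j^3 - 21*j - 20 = (j - 5)*(j^2 + 5*j + 4) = (j - 5)*(j + 1)*(j + 4)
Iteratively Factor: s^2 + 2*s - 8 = (s - 2)*(s + 4)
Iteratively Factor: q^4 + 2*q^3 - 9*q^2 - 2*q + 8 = (q - 1)*(q^3 + 3*q^2 - 6*q - 8) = (q - 1)*(q + 4)*(q^2 - q - 2) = (q - 1)*(q + 1)*(q + 4)*(q - 2)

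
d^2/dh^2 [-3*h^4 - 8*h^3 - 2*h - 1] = 12*h*(-3*h - 4)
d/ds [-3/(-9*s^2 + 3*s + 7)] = 9*(1 - 6*s)/(-9*s^2 + 3*s + 7)^2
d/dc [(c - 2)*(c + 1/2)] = 2*c - 3/2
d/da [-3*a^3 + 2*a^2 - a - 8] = -9*a^2 + 4*a - 1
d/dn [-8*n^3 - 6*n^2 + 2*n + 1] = -24*n^2 - 12*n + 2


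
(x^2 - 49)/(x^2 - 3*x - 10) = (49 - x^2)/(-x^2 + 3*x + 10)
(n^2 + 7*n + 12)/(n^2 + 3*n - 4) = (n + 3)/(n - 1)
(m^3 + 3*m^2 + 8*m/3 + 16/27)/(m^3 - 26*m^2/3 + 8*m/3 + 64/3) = (9*m^2 + 15*m + 4)/(9*(m^2 - 10*m + 16))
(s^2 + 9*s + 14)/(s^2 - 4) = (s + 7)/(s - 2)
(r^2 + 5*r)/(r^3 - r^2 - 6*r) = (r + 5)/(r^2 - r - 6)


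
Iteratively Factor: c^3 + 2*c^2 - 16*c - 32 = (c + 2)*(c^2 - 16) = (c + 2)*(c + 4)*(c - 4)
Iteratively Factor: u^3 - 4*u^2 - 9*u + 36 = (u - 4)*(u^2 - 9) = (u - 4)*(u + 3)*(u - 3)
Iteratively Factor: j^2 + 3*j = (j)*(j + 3)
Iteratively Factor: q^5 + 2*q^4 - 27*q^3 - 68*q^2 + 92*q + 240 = (q - 5)*(q^4 + 7*q^3 + 8*q^2 - 28*q - 48) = (q - 5)*(q + 3)*(q^3 + 4*q^2 - 4*q - 16) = (q - 5)*(q - 2)*(q + 3)*(q^2 + 6*q + 8) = (q - 5)*(q - 2)*(q + 3)*(q + 4)*(q + 2)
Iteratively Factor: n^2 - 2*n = (n - 2)*(n)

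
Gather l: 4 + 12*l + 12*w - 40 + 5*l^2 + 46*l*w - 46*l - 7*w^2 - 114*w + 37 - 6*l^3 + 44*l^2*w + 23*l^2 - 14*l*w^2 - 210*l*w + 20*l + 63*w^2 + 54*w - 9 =-6*l^3 + l^2*(44*w + 28) + l*(-14*w^2 - 164*w - 14) + 56*w^2 - 48*w - 8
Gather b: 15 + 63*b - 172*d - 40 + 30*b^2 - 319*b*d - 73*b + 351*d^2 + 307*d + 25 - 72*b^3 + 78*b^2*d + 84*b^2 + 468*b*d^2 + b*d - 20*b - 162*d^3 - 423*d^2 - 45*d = -72*b^3 + b^2*(78*d + 114) + b*(468*d^2 - 318*d - 30) - 162*d^3 - 72*d^2 + 90*d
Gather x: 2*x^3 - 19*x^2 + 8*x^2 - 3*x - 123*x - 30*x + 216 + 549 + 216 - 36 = 2*x^3 - 11*x^2 - 156*x + 945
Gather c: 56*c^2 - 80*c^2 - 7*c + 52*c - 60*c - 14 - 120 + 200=-24*c^2 - 15*c + 66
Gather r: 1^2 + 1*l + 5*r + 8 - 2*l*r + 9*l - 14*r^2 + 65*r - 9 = 10*l - 14*r^2 + r*(70 - 2*l)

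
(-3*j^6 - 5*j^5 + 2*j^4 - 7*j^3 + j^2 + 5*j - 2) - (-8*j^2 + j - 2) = -3*j^6 - 5*j^5 + 2*j^4 - 7*j^3 + 9*j^2 + 4*j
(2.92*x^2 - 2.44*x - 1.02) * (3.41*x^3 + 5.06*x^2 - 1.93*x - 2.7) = 9.9572*x^5 + 6.4548*x^4 - 21.4602*x^3 - 8.336*x^2 + 8.5566*x + 2.754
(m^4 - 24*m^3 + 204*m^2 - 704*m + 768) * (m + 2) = m^5 - 22*m^4 + 156*m^3 - 296*m^2 - 640*m + 1536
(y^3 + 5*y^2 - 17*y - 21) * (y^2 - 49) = y^5 + 5*y^4 - 66*y^3 - 266*y^2 + 833*y + 1029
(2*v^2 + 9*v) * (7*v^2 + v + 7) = 14*v^4 + 65*v^3 + 23*v^2 + 63*v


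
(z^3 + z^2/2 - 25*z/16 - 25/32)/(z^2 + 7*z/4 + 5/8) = z - 5/4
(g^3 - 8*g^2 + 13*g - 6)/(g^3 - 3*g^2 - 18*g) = (g^2 - 2*g + 1)/(g*(g + 3))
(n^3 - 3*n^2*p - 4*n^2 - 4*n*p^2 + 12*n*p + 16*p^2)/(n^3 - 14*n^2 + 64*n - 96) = (n^2 - 3*n*p - 4*p^2)/(n^2 - 10*n + 24)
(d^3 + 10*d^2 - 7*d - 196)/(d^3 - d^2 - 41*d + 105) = (d^2 + 3*d - 28)/(d^2 - 8*d + 15)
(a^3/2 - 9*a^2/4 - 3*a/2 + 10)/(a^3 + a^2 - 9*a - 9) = (2*a^3 - 9*a^2 - 6*a + 40)/(4*(a^3 + a^2 - 9*a - 9))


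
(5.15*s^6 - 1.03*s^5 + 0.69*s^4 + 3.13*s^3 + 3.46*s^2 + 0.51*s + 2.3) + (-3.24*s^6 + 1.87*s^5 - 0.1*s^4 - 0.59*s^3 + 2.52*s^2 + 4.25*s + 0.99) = 1.91*s^6 + 0.84*s^5 + 0.59*s^4 + 2.54*s^3 + 5.98*s^2 + 4.76*s + 3.29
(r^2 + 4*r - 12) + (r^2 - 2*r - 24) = 2*r^2 + 2*r - 36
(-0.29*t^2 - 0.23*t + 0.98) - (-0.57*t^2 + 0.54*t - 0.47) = 0.28*t^2 - 0.77*t + 1.45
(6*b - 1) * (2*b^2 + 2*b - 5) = 12*b^3 + 10*b^2 - 32*b + 5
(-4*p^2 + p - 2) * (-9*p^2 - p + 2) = 36*p^4 - 5*p^3 + 9*p^2 + 4*p - 4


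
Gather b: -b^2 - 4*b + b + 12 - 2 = -b^2 - 3*b + 10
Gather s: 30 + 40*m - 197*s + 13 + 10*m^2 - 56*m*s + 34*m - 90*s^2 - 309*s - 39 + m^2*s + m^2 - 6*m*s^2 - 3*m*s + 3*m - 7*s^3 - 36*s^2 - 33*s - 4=11*m^2 + 77*m - 7*s^3 + s^2*(-6*m - 126) + s*(m^2 - 59*m - 539)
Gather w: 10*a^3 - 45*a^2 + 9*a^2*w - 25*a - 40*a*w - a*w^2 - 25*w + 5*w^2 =10*a^3 - 45*a^2 - 25*a + w^2*(5 - a) + w*(9*a^2 - 40*a - 25)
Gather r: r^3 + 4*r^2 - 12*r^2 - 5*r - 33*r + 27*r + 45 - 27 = r^3 - 8*r^2 - 11*r + 18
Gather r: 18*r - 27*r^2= -27*r^2 + 18*r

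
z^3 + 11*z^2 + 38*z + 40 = (z + 2)*(z + 4)*(z + 5)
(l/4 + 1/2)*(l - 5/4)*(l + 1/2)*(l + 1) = l^4/4 + 9*l^3/16 - 7*l^2/32 - 27*l/32 - 5/16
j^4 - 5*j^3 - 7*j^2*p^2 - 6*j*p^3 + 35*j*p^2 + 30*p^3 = (j - 5)*(j - 3*p)*(j + p)*(j + 2*p)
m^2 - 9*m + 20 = (m - 5)*(m - 4)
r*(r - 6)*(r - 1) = r^3 - 7*r^2 + 6*r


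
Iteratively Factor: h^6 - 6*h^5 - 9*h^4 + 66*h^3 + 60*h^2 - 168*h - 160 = (h + 2)*(h^5 - 8*h^4 + 7*h^3 + 52*h^2 - 44*h - 80) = (h - 4)*(h + 2)*(h^4 - 4*h^3 - 9*h^2 + 16*h + 20) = (h - 5)*(h - 4)*(h + 2)*(h^3 + h^2 - 4*h - 4) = (h - 5)*(h - 4)*(h - 2)*(h + 2)*(h^2 + 3*h + 2) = (h - 5)*(h - 4)*(h - 2)*(h + 1)*(h + 2)*(h + 2)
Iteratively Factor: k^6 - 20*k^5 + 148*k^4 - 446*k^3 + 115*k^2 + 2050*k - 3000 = (k - 4)*(k^5 - 16*k^4 + 84*k^3 - 110*k^2 - 325*k + 750) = (k - 5)*(k - 4)*(k^4 - 11*k^3 + 29*k^2 + 35*k - 150) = (k - 5)*(k - 4)*(k + 2)*(k^3 - 13*k^2 + 55*k - 75) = (k - 5)^2*(k - 4)*(k + 2)*(k^2 - 8*k + 15) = (k - 5)^3*(k - 4)*(k + 2)*(k - 3)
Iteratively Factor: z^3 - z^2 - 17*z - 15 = (z - 5)*(z^2 + 4*z + 3) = (z - 5)*(z + 3)*(z + 1)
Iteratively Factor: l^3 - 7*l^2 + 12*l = (l - 3)*(l^2 - 4*l) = (l - 4)*(l - 3)*(l)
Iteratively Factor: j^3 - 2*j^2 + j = (j - 1)*(j^2 - j) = (j - 1)^2*(j)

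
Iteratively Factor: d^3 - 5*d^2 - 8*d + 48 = (d - 4)*(d^2 - d - 12) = (d - 4)^2*(d + 3)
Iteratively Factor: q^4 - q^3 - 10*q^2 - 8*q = (q - 4)*(q^3 + 3*q^2 + 2*q) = (q - 4)*(q + 1)*(q^2 + 2*q) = (q - 4)*(q + 1)*(q + 2)*(q)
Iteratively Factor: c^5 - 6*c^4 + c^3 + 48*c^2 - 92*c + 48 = (c - 2)*(c^4 - 4*c^3 - 7*c^2 + 34*c - 24) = (c - 2)^2*(c^3 - 2*c^2 - 11*c + 12) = (c - 4)*(c - 2)^2*(c^2 + 2*c - 3) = (c - 4)*(c - 2)^2*(c - 1)*(c + 3)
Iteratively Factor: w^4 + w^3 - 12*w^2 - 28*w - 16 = (w + 1)*(w^3 - 12*w - 16) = (w - 4)*(w + 1)*(w^2 + 4*w + 4) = (w - 4)*(w + 1)*(w + 2)*(w + 2)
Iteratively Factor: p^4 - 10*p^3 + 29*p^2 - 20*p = (p - 5)*(p^3 - 5*p^2 + 4*p) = (p - 5)*(p - 1)*(p^2 - 4*p) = (p - 5)*(p - 4)*(p - 1)*(p)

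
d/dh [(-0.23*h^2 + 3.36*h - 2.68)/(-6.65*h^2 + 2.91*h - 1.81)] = (21.6747*h^2 - 34.8114*h + 1.7172)/(44.2225*h^4 - 38.703*h^3 + 32.5411*h^2 - 10.5342*h + 3.2761)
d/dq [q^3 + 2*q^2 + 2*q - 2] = 3*q^2 + 4*q + 2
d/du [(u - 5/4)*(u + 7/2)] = 2*u + 9/4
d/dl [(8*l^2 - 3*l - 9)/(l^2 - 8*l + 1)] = (-61*l^2 + 34*l - 75)/(l^4 - 16*l^3 + 66*l^2 - 16*l + 1)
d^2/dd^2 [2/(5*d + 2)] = 100/(5*d + 2)^3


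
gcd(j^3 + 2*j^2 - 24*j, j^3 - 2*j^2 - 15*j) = j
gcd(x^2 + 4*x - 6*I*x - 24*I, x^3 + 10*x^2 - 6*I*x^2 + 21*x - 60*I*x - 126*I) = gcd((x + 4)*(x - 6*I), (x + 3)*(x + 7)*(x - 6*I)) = x - 6*I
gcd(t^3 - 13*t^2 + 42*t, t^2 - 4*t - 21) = t - 7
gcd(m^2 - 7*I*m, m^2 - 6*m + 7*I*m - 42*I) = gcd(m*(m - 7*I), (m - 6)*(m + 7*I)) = 1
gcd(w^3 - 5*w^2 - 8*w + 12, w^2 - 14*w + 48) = w - 6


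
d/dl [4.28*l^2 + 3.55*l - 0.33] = 8.56*l + 3.55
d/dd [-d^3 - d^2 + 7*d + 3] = -3*d^2 - 2*d + 7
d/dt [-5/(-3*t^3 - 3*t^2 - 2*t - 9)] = 5*(-9*t^2 - 6*t - 2)/(3*t^3 + 3*t^2 + 2*t + 9)^2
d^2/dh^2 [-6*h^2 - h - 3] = -12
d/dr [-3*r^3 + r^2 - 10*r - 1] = -9*r^2 + 2*r - 10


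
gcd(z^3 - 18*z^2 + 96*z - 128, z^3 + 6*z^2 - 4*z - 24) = z - 2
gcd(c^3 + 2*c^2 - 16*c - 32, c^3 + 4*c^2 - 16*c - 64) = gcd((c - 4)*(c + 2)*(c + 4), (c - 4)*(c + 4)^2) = c^2 - 16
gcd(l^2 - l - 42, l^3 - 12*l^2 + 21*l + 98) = l - 7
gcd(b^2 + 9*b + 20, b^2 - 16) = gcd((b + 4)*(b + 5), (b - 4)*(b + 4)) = b + 4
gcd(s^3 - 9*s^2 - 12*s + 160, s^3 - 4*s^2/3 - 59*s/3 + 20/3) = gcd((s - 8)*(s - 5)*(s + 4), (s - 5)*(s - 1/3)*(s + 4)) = s^2 - s - 20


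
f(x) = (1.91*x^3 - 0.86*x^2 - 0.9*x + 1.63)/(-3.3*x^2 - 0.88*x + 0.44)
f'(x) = (6.6*x + 0.88)*(1.91*x^3 - 0.86*x^2 - 0.9*x + 1.63)/(-3.3*x^2 - 0.88*x + 0.44)^2 + (5.73*x^2 - 1.72*x - 0.9)/(-3.3*x^2 - 0.88*x + 0.44) = (-6.303*x^4 - 3.3616*x^3 + 0.308*x^2 + 10.0012*x + 1.0384)/(10.89*x^4 + 5.808*x^3 - 2.1296*x^2 - 0.7744*x + 0.1936)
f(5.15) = -2.57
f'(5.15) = -0.58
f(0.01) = 3.76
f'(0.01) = 6.13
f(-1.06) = 0.28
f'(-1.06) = -2.42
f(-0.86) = -0.44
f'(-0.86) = -5.59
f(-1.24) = 0.63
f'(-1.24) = -1.54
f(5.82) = -2.95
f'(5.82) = -0.58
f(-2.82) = 1.95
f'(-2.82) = -0.64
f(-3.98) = 2.67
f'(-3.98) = -0.60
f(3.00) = -1.34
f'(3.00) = -0.56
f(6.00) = -3.06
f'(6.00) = -0.58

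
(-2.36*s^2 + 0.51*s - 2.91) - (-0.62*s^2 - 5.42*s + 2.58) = -1.74*s^2 + 5.93*s - 5.49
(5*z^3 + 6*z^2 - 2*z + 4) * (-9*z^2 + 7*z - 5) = -45*z^5 - 19*z^4 + 35*z^3 - 80*z^2 + 38*z - 20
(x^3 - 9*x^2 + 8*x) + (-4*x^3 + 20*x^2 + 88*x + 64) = -3*x^3 + 11*x^2 + 96*x + 64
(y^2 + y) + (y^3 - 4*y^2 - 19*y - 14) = y^3 - 3*y^2 - 18*y - 14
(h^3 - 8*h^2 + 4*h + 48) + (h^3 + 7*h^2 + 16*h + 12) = 2*h^3 - h^2 + 20*h + 60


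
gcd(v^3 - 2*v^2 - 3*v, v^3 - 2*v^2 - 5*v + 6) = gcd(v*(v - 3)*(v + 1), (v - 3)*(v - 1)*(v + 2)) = v - 3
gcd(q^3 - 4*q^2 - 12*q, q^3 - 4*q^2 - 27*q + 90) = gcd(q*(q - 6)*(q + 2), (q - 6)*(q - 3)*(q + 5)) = q - 6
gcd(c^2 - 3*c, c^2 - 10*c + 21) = c - 3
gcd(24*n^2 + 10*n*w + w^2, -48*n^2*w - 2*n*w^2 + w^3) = 6*n + w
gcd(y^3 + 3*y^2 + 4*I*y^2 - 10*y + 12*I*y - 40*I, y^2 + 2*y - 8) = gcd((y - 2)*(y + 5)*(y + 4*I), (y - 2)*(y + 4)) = y - 2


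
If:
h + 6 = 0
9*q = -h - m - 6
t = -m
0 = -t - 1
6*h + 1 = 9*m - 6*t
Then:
No Solution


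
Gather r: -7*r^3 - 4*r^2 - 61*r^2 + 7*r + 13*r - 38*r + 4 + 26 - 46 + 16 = -7*r^3 - 65*r^2 - 18*r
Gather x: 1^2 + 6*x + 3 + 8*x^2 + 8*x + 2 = 8*x^2 + 14*x + 6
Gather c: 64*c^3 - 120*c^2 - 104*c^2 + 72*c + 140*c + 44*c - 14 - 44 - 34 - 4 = 64*c^3 - 224*c^2 + 256*c - 96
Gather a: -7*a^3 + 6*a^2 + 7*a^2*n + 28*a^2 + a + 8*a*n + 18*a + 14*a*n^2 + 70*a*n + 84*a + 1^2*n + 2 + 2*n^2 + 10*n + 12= -7*a^3 + a^2*(7*n + 34) + a*(14*n^2 + 78*n + 103) + 2*n^2 + 11*n + 14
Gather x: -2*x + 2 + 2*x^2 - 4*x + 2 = 2*x^2 - 6*x + 4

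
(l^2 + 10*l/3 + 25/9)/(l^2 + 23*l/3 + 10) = (l + 5/3)/(l + 6)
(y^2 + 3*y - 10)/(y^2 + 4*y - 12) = (y + 5)/(y + 6)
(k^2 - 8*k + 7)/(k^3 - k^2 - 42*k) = (k - 1)/(k*(k + 6))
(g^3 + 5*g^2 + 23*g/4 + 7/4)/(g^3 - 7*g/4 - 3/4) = (2*g + 7)/(2*g - 3)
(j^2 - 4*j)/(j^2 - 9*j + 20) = j/(j - 5)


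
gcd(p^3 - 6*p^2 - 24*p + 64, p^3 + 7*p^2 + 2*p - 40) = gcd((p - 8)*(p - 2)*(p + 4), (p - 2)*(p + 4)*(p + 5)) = p^2 + 2*p - 8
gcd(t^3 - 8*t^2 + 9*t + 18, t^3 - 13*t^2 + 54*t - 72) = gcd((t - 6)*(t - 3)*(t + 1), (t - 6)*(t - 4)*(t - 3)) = t^2 - 9*t + 18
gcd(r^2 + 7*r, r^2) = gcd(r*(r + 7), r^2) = r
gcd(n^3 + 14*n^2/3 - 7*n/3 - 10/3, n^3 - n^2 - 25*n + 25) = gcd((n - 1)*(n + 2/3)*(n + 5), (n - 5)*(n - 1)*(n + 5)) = n^2 + 4*n - 5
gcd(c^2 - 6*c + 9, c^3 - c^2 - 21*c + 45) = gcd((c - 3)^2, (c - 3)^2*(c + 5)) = c^2 - 6*c + 9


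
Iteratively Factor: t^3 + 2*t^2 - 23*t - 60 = (t + 3)*(t^2 - t - 20) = (t - 5)*(t + 3)*(t + 4)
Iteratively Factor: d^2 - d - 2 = (d - 2)*(d + 1)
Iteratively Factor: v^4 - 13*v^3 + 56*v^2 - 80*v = (v)*(v^3 - 13*v^2 + 56*v - 80) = v*(v - 4)*(v^2 - 9*v + 20) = v*(v - 5)*(v - 4)*(v - 4)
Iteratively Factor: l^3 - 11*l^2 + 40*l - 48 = (l - 4)*(l^2 - 7*l + 12) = (l - 4)*(l - 3)*(l - 4)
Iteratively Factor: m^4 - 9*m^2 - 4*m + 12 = (m - 1)*(m^3 + m^2 - 8*m - 12) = (m - 1)*(m + 2)*(m^2 - m - 6) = (m - 3)*(m - 1)*(m + 2)*(m + 2)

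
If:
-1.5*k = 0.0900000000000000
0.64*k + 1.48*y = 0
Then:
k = -0.06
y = 0.03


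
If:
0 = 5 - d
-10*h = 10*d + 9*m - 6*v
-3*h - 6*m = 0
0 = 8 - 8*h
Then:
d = 5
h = 1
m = -1/2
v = 37/4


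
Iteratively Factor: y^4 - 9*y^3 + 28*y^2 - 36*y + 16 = (y - 4)*(y^3 - 5*y^2 + 8*y - 4) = (y - 4)*(y - 2)*(y^2 - 3*y + 2) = (y - 4)*(y - 2)^2*(y - 1)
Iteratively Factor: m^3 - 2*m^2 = (m)*(m^2 - 2*m) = m*(m - 2)*(m)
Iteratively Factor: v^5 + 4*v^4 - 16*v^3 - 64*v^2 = (v + 4)*(v^4 - 16*v^2) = v*(v + 4)*(v^3 - 16*v) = v^2*(v + 4)*(v^2 - 16) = v^2*(v - 4)*(v + 4)*(v + 4)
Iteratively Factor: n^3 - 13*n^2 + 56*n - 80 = (n - 4)*(n^2 - 9*n + 20) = (n - 4)^2*(n - 5)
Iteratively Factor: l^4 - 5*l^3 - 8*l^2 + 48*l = (l + 3)*(l^3 - 8*l^2 + 16*l) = (l - 4)*(l + 3)*(l^2 - 4*l) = (l - 4)^2*(l + 3)*(l)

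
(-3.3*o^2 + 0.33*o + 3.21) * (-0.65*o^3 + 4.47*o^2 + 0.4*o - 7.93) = 2.145*o^5 - 14.9655*o^4 - 1.9314*o^3 + 40.6497*o^2 - 1.3329*o - 25.4553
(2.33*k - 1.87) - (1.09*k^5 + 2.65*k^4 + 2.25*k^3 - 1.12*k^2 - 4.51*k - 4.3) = -1.09*k^5 - 2.65*k^4 - 2.25*k^3 + 1.12*k^2 + 6.84*k + 2.43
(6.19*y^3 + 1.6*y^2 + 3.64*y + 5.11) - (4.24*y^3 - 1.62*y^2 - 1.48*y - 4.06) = 1.95*y^3 + 3.22*y^2 + 5.12*y + 9.17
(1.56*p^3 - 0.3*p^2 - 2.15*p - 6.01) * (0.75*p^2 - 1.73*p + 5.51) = 1.17*p^5 - 2.9238*p^4 + 7.5021*p^3 - 2.441*p^2 - 1.4492*p - 33.1151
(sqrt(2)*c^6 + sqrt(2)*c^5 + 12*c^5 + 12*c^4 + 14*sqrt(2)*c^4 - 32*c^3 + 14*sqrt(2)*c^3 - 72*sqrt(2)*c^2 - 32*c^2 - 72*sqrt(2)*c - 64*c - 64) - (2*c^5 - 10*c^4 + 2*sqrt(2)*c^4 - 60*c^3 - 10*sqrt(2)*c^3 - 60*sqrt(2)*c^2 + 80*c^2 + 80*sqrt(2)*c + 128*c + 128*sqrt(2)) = sqrt(2)*c^6 + sqrt(2)*c^5 + 10*c^5 + 12*sqrt(2)*c^4 + 22*c^4 + 28*c^3 + 24*sqrt(2)*c^3 - 112*c^2 - 12*sqrt(2)*c^2 - 152*sqrt(2)*c - 192*c - 128*sqrt(2) - 64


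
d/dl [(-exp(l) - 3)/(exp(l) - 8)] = 11*exp(l)/(exp(l) - 8)^2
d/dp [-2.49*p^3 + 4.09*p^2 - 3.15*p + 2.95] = -7.47*p^2 + 8.18*p - 3.15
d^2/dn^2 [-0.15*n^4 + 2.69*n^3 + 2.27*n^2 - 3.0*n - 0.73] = -1.8*n^2 + 16.14*n + 4.54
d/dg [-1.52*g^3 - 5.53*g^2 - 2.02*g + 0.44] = -4.56*g^2 - 11.06*g - 2.02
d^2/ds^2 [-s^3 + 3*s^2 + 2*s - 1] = 6 - 6*s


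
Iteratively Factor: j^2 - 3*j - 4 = (j - 4)*(j + 1)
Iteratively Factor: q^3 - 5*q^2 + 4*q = (q - 1)*(q^2 - 4*q) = (q - 4)*(q - 1)*(q)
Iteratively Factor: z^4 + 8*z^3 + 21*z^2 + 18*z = (z + 3)*(z^3 + 5*z^2 + 6*z) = (z + 2)*(z + 3)*(z^2 + 3*z) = (z + 2)*(z + 3)^2*(z)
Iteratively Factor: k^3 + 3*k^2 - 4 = (k + 2)*(k^2 + k - 2) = (k - 1)*(k + 2)*(k + 2)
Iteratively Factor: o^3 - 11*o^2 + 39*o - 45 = (o - 3)*(o^2 - 8*o + 15) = (o - 3)^2*(o - 5)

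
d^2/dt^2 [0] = 0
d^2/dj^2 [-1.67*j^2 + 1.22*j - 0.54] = -3.34000000000000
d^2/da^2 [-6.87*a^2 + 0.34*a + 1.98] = -13.7400000000000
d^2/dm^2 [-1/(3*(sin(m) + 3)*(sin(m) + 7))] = (4*sin(m)^4 + 30*sin(m)^3 + 10*sin(m)^2 - 270*sin(m) - 158)/(3*(sin(m) + 3)^3*(sin(m) + 7)^3)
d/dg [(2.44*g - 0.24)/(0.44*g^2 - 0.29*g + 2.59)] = (-1.0736*g^2 + 0.2112*g + 6.25)/(0.1936*g^4 - 0.2552*g^3 + 2.3633*g^2 - 1.5022*g + 6.7081)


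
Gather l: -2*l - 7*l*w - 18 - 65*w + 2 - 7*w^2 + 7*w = l*(-7*w - 2) - 7*w^2 - 58*w - 16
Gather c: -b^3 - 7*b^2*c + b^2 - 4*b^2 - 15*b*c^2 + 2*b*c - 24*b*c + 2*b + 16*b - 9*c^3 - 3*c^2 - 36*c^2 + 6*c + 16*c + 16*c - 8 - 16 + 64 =-b^3 - 3*b^2 + 18*b - 9*c^3 + c^2*(-15*b - 39) + c*(-7*b^2 - 22*b + 38) + 40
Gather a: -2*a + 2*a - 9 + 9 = 0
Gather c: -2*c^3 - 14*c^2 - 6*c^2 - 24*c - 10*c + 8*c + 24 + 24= -2*c^3 - 20*c^2 - 26*c + 48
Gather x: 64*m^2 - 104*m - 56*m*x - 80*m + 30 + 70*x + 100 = 64*m^2 - 184*m + x*(70 - 56*m) + 130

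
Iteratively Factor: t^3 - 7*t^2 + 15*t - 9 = (t - 3)*(t^2 - 4*t + 3) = (t - 3)*(t - 1)*(t - 3)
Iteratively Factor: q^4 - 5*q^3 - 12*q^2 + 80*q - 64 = (q - 1)*(q^3 - 4*q^2 - 16*q + 64) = (q - 4)*(q - 1)*(q^2 - 16) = (q - 4)^2*(q - 1)*(q + 4)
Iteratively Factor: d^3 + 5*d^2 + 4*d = (d + 4)*(d^2 + d) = (d + 1)*(d + 4)*(d)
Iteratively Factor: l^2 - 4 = (l + 2)*(l - 2)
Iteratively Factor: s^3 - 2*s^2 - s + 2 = (s - 2)*(s^2 - 1) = (s - 2)*(s + 1)*(s - 1)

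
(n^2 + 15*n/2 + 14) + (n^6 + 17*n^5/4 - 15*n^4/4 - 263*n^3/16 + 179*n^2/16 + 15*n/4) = n^6 + 17*n^5/4 - 15*n^4/4 - 263*n^3/16 + 195*n^2/16 + 45*n/4 + 14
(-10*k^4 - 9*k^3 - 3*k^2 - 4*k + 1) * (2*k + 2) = -20*k^5 - 38*k^4 - 24*k^3 - 14*k^2 - 6*k + 2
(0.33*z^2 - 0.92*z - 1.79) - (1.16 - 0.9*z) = 0.33*z^2 - 0.02*z - 2.95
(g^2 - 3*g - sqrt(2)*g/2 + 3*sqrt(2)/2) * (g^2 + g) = g^4 - 2*g^3 - sqrt(2)*g^3/2 - 3*g^2 + sqrt(2)*g^2 + 3*sqrt(2)*g/2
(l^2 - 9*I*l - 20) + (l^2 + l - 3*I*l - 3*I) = 2*l^2 + l - 12*I*l - 20 - 3*I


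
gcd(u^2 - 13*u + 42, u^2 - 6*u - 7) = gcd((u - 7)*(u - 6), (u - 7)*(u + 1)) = u - 7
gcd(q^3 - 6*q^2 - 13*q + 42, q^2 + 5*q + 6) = q + 3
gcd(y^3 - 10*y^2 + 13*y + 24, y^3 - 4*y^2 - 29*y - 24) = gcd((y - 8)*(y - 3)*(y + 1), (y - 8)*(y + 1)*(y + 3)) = y^2 - 7*y - 8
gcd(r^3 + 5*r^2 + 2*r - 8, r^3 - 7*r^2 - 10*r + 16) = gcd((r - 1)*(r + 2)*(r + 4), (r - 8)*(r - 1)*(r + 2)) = r^2 + r - 2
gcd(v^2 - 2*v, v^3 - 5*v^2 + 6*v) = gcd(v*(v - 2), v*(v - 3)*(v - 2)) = v^2 - 2*v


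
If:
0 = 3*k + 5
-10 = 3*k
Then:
No Solution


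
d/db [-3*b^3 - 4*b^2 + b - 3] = -9*b^2 - 8*b + 1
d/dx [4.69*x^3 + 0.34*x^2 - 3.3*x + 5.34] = 14.07*x^2 + 0.68*x - 3.3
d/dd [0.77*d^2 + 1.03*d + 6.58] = 1.54*d + 1.03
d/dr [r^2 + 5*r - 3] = 2*r + 5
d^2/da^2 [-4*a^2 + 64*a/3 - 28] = -8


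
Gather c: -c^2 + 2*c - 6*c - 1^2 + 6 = -c^2 - 4*c + 5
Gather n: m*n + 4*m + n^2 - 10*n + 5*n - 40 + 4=4*m + n^2 + n*(m - 5) - 36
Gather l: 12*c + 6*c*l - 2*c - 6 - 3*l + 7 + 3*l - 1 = 6*c*l + 10*c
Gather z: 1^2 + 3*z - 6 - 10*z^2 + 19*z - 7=-10*z^2 + 22*z - 12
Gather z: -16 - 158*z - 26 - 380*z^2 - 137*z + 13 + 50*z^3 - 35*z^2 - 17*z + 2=50*z^3 - 415*z^2 - 312*z - 27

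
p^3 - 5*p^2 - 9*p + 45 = (p - 5)*(p - 3)*(p + 3)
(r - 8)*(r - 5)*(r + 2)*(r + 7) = r^4 - 4*r^3 - 63*r^2 + 178*r + 560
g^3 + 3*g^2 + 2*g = g*(g + 1)*(g + 2)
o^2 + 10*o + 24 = (o + 4)*(o + 6)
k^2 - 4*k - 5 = (k - 5)*(k + 1)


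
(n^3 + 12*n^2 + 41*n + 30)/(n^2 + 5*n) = n + 7 + 6/n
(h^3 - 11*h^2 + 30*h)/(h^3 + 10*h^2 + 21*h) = (h^2 - 11*h + 30)/(h^2 + 10*h + 21)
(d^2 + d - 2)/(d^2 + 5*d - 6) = (d + 2)/(d + 6)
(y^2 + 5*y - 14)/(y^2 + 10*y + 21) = (y - 2)/(y + 3)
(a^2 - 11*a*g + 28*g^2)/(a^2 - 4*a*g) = (a - 7*g)/a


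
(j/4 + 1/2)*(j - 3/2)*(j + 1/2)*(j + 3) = j^4/4 + j^3 + j^2/16 - 39*j/16 - 9/8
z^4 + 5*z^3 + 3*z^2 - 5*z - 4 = (z - 1)*(z + 1)^2*(z + 4)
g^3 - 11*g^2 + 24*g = g*(g - 8)*(g - 3)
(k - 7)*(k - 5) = k^2 - 12*k + 35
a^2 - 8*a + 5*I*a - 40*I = (a - 8)*(a + 5*I)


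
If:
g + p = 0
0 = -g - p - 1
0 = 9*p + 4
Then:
No Solution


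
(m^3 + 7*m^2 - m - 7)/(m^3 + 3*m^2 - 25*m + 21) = (m + 1)/(m - 3)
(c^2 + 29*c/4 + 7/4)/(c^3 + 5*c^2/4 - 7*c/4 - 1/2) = (c + 7)/(c^2 + c - 2)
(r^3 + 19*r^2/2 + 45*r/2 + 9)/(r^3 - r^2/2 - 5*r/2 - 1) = (r^2 + 9*r + 18)/(r^2 - r - 2)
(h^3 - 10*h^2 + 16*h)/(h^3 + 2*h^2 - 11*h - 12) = h*(h^2 - 10*h + 16)/(h^3 + 2*h^2 - 11*h - 12)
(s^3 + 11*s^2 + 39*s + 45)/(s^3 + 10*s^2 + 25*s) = (s^2 + 6*s + 9)/(s*(s + 5))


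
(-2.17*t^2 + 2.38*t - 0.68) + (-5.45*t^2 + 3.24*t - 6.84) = -7.62*t^2 + 5.62*t - 7.52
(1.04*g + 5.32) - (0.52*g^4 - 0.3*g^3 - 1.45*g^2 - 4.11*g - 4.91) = -0.52*g^4 + 0.3*g^3 + 1.45*g^2 + 5.15*g + 10.23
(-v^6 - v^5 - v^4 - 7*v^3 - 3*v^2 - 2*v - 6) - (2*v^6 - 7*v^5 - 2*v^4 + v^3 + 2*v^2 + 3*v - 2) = -3*v^6 + 6*v^5 + v^4 - 8*v^3 - 5*v^2 - 5*v - 4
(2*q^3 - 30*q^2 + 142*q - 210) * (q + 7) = 2*q^4 - 16*q^3 - 68*q^2 + 784*q - 1470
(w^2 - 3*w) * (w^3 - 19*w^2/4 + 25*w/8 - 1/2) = w^5 - 31*w^4/4 + 139*w^3/8 - 79*w^2/8 + 3*w/2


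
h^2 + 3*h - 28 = (h - 4)*(h + 7)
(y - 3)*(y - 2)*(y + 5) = y^3 - 19*y + 30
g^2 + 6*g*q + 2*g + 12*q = (g + 2)*(g + 6*q)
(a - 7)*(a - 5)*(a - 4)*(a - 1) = a^4 - 17*a^3 + 99*a^2 - 223*a + 140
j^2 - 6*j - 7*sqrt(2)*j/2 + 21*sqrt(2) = (j - 6)*(j - 7*sqrt(2)/2)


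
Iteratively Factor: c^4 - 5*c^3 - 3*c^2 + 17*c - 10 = (c + 2)*(c^3 - 7*c^2 + 11*c - 5) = (c - 1)*(c + 2)*(c^2 - 6*c + 5) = (c - 1)^2*(c + 2)*(c - 5)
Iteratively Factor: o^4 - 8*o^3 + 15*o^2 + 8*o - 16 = (o - 1)*(o^3 - 7*o^2 + 8*o + 16) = (o - 4)*(o - 1)*(o^2 - 3*o - 4) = (o - 4)*(o - 1)*(o + 1)*(o - 4)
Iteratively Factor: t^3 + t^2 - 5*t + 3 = (t - 1)*(t^2 + 2*t - 3) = (t - 1)^2*(t + 3)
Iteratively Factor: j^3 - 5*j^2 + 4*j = (j)*(j^2 - 5*j + 4) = j*(j - 4)*(j - 1)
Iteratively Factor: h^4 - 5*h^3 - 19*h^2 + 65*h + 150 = (h - 5)*(h^3 - 19*h - 30) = (h - 5)*(h + 3)*(h^2 - 3*h - 10) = (h - 5)*(h + 2)*(h + 3)*(h - 5)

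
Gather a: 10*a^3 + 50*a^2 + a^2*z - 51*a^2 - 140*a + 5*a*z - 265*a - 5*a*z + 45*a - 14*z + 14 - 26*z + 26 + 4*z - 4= 10*a^3 + a^2*(z - 1) - 360*a - 36*z + 36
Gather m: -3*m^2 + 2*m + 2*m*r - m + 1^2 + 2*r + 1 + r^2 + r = -3*m^2 + m*(2*r + 1) + r^2 + 3*r + 2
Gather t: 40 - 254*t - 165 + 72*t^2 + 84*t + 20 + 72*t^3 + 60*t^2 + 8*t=72*t^3 + 132*t^2 - 162*t - 105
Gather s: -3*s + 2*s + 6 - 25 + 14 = -s - 5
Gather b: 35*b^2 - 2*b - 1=35*b^2 - 2*b - 1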